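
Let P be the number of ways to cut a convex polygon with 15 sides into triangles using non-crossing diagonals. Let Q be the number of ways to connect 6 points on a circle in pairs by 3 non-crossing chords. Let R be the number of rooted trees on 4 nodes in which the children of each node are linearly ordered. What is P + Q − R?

742900

Triangulations of a convex m-gon are counted by C_{m−2}; with m = 15 this is C_13. So P = C_13 = 742900.
Non-crossing perfect matchings of 2n points on a circle are counted by C_n; with 6 points, n = 3. So Q = C_3 = 5.
A rooted plane tree on 4 nodes has 3 edges, and such trees are counted by C_3. So R = C_3 = 5.
P + Q − R = 742900 + 5 − 5 = 742900.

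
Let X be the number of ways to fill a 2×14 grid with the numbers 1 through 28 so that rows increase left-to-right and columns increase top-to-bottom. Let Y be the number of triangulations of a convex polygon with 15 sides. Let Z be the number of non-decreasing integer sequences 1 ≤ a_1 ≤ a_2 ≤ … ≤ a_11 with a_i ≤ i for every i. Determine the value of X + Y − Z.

By the hook-length formula (or a Dyck-path bijection), SYT of shape 2×14 number C_14. So X = C_14 = 2674440.
A convex 15-gon is triangulated into 13 triangles, and the number of such triangulations is the Catalan number C_{15−2} = C_13. So Y = C_13 = 742900.
Such sub-staircase sequences of length n are counted by C_n; here n = 11. So Z = C_11 = 58786.
X + Y − Z = 2674440 + 742900 − 58786 = 3358554.

3358554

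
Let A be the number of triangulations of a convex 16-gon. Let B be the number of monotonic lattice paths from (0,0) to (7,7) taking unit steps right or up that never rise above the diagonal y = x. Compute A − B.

Triangulations of a convex m-gon are counted by C_{m−2}; with m = 16 this is C_14. So A = C_14 = 2674440.
Monotone paths in an n×n grid that stay weakly below the diagonal are counted by C_n; here n = 7. So B = C_7 = 429.
A − B = 2674440 − 429 = 2674011.

2674011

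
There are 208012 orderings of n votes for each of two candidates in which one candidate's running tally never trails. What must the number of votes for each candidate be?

Such ballot sequences with n votes each are counted by C_n. The Catalan number equal to 208012 is C_12.

12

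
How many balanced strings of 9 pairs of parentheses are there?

4862

With 9 pairs the number of balanced bracket strings is the Catalan number C_9.
C_9 = C(18,9)/10 = 48620/10 = 4862.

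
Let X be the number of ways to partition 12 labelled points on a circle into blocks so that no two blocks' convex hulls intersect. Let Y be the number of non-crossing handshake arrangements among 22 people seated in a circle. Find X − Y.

149226

The non-crossing partitions of [12] form a lattice of size C_12. So X = C_12 = 208012.
Non-crossing handshake pairings of 2n people are counted by C_n; 22 people gives n = 11. So Y = C_11 = 58786.
X − Y = 208012 − 58786 = 149226.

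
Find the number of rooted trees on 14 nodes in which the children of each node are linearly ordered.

Rooted ordered (plane) trees on m nodes have m−1 edges and are counted by C_{m−1}; m = 14 gives C_13.
C_13 = C(26,13)/14 = 10400600/14 = 742900.

742900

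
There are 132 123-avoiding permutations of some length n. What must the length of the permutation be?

Permutations of [n] avoiding a fixed length-3 pattern are counted by C_n, and C_6 = 132.

6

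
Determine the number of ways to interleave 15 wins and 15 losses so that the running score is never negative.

Reading a vote for the leader as '(' and for the other as ')' turns such a sequence into a balanced string of 15 pairs, so the count is C_15.
C_15 = C(30,15)/16 = 155117520/16 = 9694845.

9694845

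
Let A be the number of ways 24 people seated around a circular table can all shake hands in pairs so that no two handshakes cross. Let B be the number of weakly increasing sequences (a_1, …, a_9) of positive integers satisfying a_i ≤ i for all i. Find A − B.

203150

With 24 = 2·12 people, non-crossing handshake pairings are non-crossing perfect matchings on a circle, counted by C_12. So A = C_12 = 208012.
Weakly increasing sequences with a_i ≤ i biject with Dyck paths of semilength 9, so there are C_9. So B = C_9 = 4862.
A − B = 208012 − 4862 = 203150.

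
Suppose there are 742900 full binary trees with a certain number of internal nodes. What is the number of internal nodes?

13

Full binary trees with n internal nodes are counted by C_n; 742900 = C_13.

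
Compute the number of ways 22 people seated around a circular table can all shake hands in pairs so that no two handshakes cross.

With 22 = 2·11 people, non-crossing handshake pairings are non-crossing perfect matchings on a circle, counted by C_11.
C_11 = C_10 · 2(2·10+1)/(10+2) = 16796 · 42/12 = 58786.

58786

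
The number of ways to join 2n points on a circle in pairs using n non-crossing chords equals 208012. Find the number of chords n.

Non-crossing pairings of 2n points on a circle are counted by C_n. The Catalan number equal to 208012 is C_12.

12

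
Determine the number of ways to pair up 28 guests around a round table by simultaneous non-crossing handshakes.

2674440

With 28 = 2·14 people, non-crossing handshake pairings are non-crossing perfect matchings on a circle, counted by C_14.
C_14 = C(28,14)/15 = 40116600/15 = 2674440.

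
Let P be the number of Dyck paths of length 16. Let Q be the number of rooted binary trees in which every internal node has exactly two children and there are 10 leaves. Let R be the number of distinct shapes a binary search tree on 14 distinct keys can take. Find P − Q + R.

Paths of 8 up- and 8 down-steps that never dip below the axis are Dyck paths; their count is C_8. So P = C_8 = 1430.
Full binary trees with 10 leaves have 10−1 = 9 internal nodes, so there are C_9 of them. So Q = C_9 = 4862.
There are C_n binary search tree shapes on n keys; with n = 14 that is C_14. So R = C_14 = 2674440.
P − Q + R = 1430 − 4862 + 2674440 = 2671008.

2671008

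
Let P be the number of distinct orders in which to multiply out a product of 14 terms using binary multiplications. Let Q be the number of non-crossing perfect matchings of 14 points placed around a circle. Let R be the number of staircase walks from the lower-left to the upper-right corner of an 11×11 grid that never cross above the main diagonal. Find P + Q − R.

Ways to associate a product of 14 factors correspond to binary trees on 14 leaves, so the count is C_13. So P = C_13 = 742900.
Non-crossing perfect matchings of 2n points on a circle are counted by C_n; with 14 points, n = 7. So Q = C_7 = 429.
Sub-diagonal monotone paths from (0,0) to (11,11) biject with Dyck paths of semilength 11, giving C_11. So R = C_11 = 58786.
P + Q − R = 742900 + 429 − 58786 = 684543.

684543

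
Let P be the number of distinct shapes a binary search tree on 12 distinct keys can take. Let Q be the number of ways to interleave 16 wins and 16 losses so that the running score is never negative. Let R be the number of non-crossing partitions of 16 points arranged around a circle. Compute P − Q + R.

Rooted binary trees with 12 nodes (each child slot possibly empty) number C_12. So P = C_12 = 208012.
Ballot sequences with n votes each where one side never trails are Dyck words, counted by C_n; here n = 16. So Q = C_16 = 35357670.
The non-crossing partitions of [16] form a lattice of size C_16. So R = C_16 = 35357670.
P − Q + R = 208012 − 35357670 + 35357670 = 208012.

208012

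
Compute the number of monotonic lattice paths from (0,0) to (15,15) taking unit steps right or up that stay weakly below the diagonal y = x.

Sub-diagonal monotone paths from (0,0) to (15,15) biject with Dyck paths of semilength 15, giving C_15.
C_15 = C(30,15)/16 = 155117520/16 = 9694845.

9694845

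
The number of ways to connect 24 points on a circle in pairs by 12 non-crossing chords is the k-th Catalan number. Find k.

Non-crossing perfect matchings of 2n points on a circle are counted by C_n; with 24 points, n = 12.

12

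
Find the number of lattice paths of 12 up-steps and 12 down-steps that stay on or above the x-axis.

A Dyck path with 12 up-steps and 12 down-steps has semilength 12, so there are C_12 of them.
C_12 = 208012.

208012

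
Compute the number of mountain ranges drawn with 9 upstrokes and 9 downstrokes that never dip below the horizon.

4862

A Dyck path with 9 up-steps and 9 down-steps has semilength 9, so there are C_9 of them.
C_9 = C_8 · 2(2·8+1)/(8+2) = 1430 · 34/10 = 4862.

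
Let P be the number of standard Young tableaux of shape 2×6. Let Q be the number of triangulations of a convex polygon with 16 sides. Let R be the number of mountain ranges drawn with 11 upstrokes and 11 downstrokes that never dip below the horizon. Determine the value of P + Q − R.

Standard Young tableaux of shape 2×n are counted by C_n; here n = 6. So P = C_6 = 132.
The number of triangulations of a 16-gon is the Catalan number C_14 (index = sides − 2). So Q = C_14 = 2674440.
Paths of 11 up- and 11 down-steps that never dip below the axis are Dyck paths; their count is C_11. So R = C_11 = 58786.
P + Q − R = 132 + 2674440 − 58786 = 2615786.

2615786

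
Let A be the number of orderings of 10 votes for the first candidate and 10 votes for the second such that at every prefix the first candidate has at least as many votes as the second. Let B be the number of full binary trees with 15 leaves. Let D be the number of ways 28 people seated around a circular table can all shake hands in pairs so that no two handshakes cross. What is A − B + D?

16796

Reading a vote for the leader as '(' and for the other as ')' turns such a sequence into a balanced string of 10 pairs, so the count is C_10. So A = C_10 = 16796.
A full binary tree with L leaves has L−1 internal nodes and is counted by C_{L−1}; L = 15 gives C_14. So B = C_14 = 2674440.
With 28 = 2·14 people, non-crossing handshake pairings are non-crossing perfect matchings on a circle, counted by C_14. So D = C_14 = 2674440.
A − B + D = 16796 − 2674440 + 2674440 = 16796.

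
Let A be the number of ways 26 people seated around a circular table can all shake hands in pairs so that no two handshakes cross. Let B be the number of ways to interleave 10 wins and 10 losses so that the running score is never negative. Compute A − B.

726104

With 26 = 2·13 people, non-crossing handshake pairings are non-crossing perfect matchings on a circle, counted by C_13. So A = C_13 = 742900.
Ballot sequences with n votes each where one side never trails are Dyck words, counted by C_n; here n = 10. So B = C_10 = 16796.
A − B = 742900 − 16796 = 726104.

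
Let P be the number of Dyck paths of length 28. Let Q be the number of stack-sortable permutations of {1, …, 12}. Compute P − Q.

2466428

Dyck paths of semilength n (length 2n) are counted by C_n; here n = 14. So P = C_14 = 2674440.
By Knuth's characterisation, the stack-sortable permutations of length 12 are the 231-avoiders, numbering C_12. So Q = C_12 = 208012.
P − Q = 2674440 − 208012 = 2466428.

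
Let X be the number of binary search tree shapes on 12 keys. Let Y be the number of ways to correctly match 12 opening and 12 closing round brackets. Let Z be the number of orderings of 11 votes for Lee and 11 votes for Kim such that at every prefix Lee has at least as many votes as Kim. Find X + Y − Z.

Rooted binary trees with 12 nodes (each child slot possibly empty) number C_12. So X = C_12 = 208012.
Balanced strings of n pairs of brackets are counted by C_n; here n = 12. So Y = C_12 = 208012.
Ballot sequences with n votes each where one side never trails are Dyck words, counted by C_n; here n = 11. So Z = C_11 = 58786.
X + Y − Z = 208012 + 208012 − 58786 = 357238.

357238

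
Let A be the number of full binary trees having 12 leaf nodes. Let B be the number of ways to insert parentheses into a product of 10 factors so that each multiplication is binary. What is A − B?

Full binary trees with 12 leaves have 12−1 = 11 internal nodes, so there are C_11 of them. So A = C_11 = 58786.
Ways to associate a product of 10 factors correspond to binary trees on 10 leaves, so the count is C_9. So B = C_9 = 4862.
A − B = 58786 − 4862 = 53924.

53924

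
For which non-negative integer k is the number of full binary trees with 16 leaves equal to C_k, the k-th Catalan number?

15

A full binary tree with L leaves has L−1 internal nodes and is counted by C_{L−1}; L = 16 gives C_15.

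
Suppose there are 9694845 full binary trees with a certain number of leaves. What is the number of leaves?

16

Full binary trees with L leaves are counted by C_{L−1}; 9694845 = C_15.
So the index is 15, and the number of leaves is 15 + 1 = 16.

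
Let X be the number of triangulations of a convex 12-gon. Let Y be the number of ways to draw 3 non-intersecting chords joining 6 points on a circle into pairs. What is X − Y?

16791

The number of triangulations of a 12-gon is the Catalan number C_10 (index = sides − 2). So X = C_10 = 16796.
Non-crossing perfect matchings of 2n points on a circle are counted by C_n; with 6 points, n = 3. So Y = C_3 = 5.
X − Y = 16796 − 5 = 16791.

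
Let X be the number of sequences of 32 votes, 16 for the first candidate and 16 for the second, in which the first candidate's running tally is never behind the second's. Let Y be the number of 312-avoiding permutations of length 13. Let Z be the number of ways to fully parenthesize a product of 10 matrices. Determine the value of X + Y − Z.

Reading a vote for the leader as '(' and for the other as ')' turns such a sequence into a balanced string of 16 pairs, so the count is C_16. So X = C_16 = 35357670.
Permutations of [n] avoiding any single length-3 pattern are counted by C_n; here n = 13. So Y = C_13 = 742900.
Bracketing 10 factors into binary products is counted by C_{10−1} = C_9. So Z = C_9 = 4862.
X + Y − Z = 35357670 + 742900 − 4862 = 36095708.

36095708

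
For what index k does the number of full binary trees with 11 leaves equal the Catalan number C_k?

A full binary tree with L leaves has L−1 internal nodes and is counted by C_{L−1}; L = 11 gives C_10.

10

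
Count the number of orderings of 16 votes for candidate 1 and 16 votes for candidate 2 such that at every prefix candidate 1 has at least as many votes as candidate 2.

35357670

Ballot sequences with n votes each where one side never trails are Dyck words, counted by C_n; here n = 16.
C_16 = 35357670.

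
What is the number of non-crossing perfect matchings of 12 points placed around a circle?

132

Pairing 12 circle points by 6 non-crossing chords gives C_6 matchings.
C_6 = 132.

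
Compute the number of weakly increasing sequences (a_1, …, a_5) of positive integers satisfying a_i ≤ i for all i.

Weakly increasing sequences with a_i ≤ i biject with Dyck paths of semilength 5, so there are C_5.
C_5 = C_4 · 2(2·4+1)/(4+2) = 14 · 18/6 = 42.

42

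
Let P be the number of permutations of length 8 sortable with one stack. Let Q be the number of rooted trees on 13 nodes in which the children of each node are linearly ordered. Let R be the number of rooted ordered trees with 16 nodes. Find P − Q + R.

9488263

Stack-sortable permutations are exactly the 231-avoiding ones, counted by C_n; here n = 8. So P = C_8 = 1430.
A rooted plane tree on 13 nodes has 12 edges, and such trees are counted by C_12. So Q = C_12 = 208012.
Rooted ordered (plane) trees on m nodes have m−1 edges and are counted by C_{m−1}; m = 16 gives C_15. So R = C_15 = 9694845.
P − Q + R = 1430 − 208012 + 9694845 = 9488263.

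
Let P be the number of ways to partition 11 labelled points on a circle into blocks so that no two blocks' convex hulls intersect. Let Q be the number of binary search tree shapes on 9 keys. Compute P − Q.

53924

The non-crossing partitions of [11] form a lattice of size C_11. So P = C_11 = 58786.
Binary trees (left/right distinguished) on n nodes are counted by C_n; here n = 9. So Q = C_9 = 4862.
P − Q = 58786 − 4862 = 53924.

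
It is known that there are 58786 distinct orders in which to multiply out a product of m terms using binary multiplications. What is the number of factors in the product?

Parenthesizations of m factors are counted by C_{m−1}. Since C_11 = 58786, the index is 11.
So the index is 11, and the number of factors is 11 + 1 = 12.

12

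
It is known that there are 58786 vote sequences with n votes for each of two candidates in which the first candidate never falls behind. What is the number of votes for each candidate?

11

Such ballot sequences with n votes each are counted by C_n. The Catalan number equal to 58786 is C_11.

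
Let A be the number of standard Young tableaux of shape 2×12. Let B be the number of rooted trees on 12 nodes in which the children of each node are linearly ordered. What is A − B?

149226

Standard Young tableaux of shape 2×n are counted by C_n; here n = 12. So A = C_12 = 208012.
A rooted plane tree on 12 nodes has 11 edges, and such trees are counted by C_11. So B = C_11 = 58786.
A − B = 208012 − 58786 = 149226.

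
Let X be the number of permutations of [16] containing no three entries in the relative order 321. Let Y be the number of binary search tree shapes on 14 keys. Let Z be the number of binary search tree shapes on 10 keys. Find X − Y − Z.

32666434

For any fixed pattern of length 3, the pattern-avoiding permutations of [16] number C_16. So X = C_16 = 35357670.
Rooted binary trees with 14 nodes (each child slot possibly empty) number C_14. So Y = C_14 = 2674440.
There are C_n binary search tree shapes on n keys; with n = 10 that is C_10. So Z = C_10 = 16796.
X − Y − Z = 35357670 − 2674440 − 16796 = 32666434.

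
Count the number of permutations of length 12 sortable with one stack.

By Knuth's characterisation, the stack-sortable permutations of length 12 are the 231-avoiders, numbering C_12.
C_12 = 208012.

208012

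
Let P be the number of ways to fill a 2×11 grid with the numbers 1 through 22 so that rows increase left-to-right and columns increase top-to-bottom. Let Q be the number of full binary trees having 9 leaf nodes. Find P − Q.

57356

Standard Young tableaux of shape 2×n are counted by C_n; here n = 11. So P = C_11 = 58786.
A full binary tree with L leaves has L−1 internal nodes and is counted by C_{L−1}; L = 9 gives C_8. So Q = C_8 = 1430.
P − Q = 58786 − 1430 = 57356.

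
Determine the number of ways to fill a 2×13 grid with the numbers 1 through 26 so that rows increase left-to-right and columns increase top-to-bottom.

Standard Young tableaux of shape 2×n are counted by C_n; here n = 13.
C_13 = 742900.

742900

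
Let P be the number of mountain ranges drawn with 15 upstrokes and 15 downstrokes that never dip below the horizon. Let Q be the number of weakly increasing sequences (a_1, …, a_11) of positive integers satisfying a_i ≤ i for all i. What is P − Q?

Paths of 15 up- and 15 down-steps that never dip below the axis are Dyck paths; their count is C_15. So P = C_15 = 9694845.
Weakly increasing sequences with a_i ≤ i biject with Dyck paths of semilength 11, so there are C_11. So Q = C_11 = 58786.
P − Q = 9694845 − 58786 = 9636059.

9636059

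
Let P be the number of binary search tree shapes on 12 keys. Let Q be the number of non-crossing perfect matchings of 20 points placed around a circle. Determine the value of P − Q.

Rooted binary trees with 12 nodes (each child slot possibly empty) number C_12. So P = C_12 = 208012.
Non-crossing perfect matchings of 2n points on a circle are counted by C_n; with 20 points, n = 10. So Q = C_10 = 16796.
P − Q = 208012 − 16796 = 191216.

191216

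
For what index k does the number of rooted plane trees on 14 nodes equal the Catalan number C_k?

A rooted plane tree on 14 nodes has 13 edges, and such trees are counted by C_13.

13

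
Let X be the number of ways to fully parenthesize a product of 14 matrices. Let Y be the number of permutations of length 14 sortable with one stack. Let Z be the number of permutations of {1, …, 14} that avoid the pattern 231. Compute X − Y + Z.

742900

Parenthesizations of m factors correspond to full binary trees with m leaves, counted by C_{m−1}; m = 14 gives C_13. So X = C_13 = 742900.
By Knuth's characterisation, the stack-sortable permutations of length 14 are the 231-avoiders, numbering C_14. So Y = C_14 = 2674440.
For any fixed pattern of length 3, the pattern-avoiding permutations of [14] number C_14. So Z = C_14 = 2674440.
X − Y + Z = 742900 − 2674440 + 2674440 = 742900.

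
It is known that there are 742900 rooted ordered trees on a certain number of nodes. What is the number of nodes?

14

Rooted ordered trees on m nodes are counted by C_{m−1}; 742900 = C_13.
So the index is 13, and the number of nodes is 13 + 1 = 14.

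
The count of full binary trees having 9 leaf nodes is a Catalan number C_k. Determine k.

8

A full binary tree with L leaves has L−1 internal nodes and is counted by C_{L−1}; L = 9 gives C_8.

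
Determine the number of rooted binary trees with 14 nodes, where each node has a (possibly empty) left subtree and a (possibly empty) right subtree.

2674440

Binary trees (left/right distinguished) on n nodes are counted by C_n; here n = 14.
C_14 = C_13 · 2(2·13+1)/(13+2) = 742900 · 54/15 = 2674440.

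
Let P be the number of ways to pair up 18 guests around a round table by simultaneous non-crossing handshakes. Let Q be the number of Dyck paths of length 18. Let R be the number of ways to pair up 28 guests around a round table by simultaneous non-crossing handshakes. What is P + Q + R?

2684164

Non-crossing handshake pairings of 2n people are counted by C_n; 18 people gives n = 9. So P = C_9 = 4862.
Paths of 9 up- and 9 down-steps that never dip below the axis are Dyck paths; their count is C_9. So Q = C_9 = 4862.
With 28 = 2·14 people, non-crossing handshake pairings are non-crossing perfect matchings on a circle, counted by C_14. So R = C_14 = 2674440.
P + Q + R = 4862 + 4862 + 2674440 = 2684164.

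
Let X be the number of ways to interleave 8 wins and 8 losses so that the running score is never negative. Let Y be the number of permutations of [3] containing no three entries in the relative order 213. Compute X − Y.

1425

Ballot sequences with n votes each where one side never trails are Dyck words, counted by C_n; here n = 8. So X = C_8 = 1430.
For any fixed pattern of length 3, the pattern-avoiding permutations of [3] number C_3. So Y = C_3 = 5.
X − Y = 1430 − 5 = 1425.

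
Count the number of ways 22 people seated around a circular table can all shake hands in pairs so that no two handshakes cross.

With 22 = 2·11 people, non-crossing handshake pairings are non-crossing perfect matchings on a circle, counted by C_11.
C_11 = C_10 · 2(2·10+1)/(10+2) = 16796 · 42/12 = 58786.

58786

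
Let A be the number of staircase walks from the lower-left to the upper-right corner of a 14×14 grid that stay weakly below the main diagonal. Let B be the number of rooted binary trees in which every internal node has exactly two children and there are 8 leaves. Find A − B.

2674011

Sub-diagonal monotone paths from (0,0) to (14,14) biject with Dyck paths of semilength 14, giving C_14. So A = C_14 = 2674440.
A full binary tree with L leaves has L−1 internal nodes and is counted by C_{L−1}; L = 8 gives C_7. So B = C_7 = 429.
A − B = 2674440 − 429 = 2674011.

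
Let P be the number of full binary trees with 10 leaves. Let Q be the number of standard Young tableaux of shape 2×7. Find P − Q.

4433

A full binary tree with L leaves has L−1 internal nodes and is counted by C_{L−1}; L = 10 gives C_9. So P = C_9 = 4862.
Standard Young tableaux of shape 2×n are counted by C_n; here n = 7. So Q = C_7 = 429.
P − Q = 4862 − 429 = 4433.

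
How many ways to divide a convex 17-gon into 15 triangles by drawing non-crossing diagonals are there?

Triangulations of a convex m-gon are counted by C_{m−2}; with m = 17 this is C_15.
C_15 = C_14 · 2(2·14+1)/(14+2) = 2674440 · 58/16 = 9694845.

9694845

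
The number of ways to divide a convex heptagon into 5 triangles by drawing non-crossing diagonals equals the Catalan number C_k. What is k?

A convex 7-gon is triangulated into 5 triangles, and the number of such triangulations is the Catalan number C_{7−2} = C_5.

5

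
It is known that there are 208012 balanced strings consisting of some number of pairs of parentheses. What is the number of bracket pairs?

12

Balanced strings of n bracket-pairs are counted by C_n, and C_12 = 208012.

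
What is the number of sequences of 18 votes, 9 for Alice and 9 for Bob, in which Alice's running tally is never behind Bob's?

4862

Ballot sequences with n votes each where one side never trails are Dyck words, counted by C_n; here n = 9.
C_9 = C(18,9)/10 = 48620/10 = 4862.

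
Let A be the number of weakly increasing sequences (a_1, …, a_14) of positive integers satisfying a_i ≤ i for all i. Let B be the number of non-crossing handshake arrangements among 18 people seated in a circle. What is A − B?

Weakly increasing sequences with a_i ≤ i biject with Dyck paths of semilength 14, so there are C_14. So A = C_14 = 2674440.
With 18 = 2·9 people, non-crossing handshake pairings are non-crossing perfect matchings on a circle, counted by C_9. So B = C_9 = 4862.
A − B = 2674440 − 4862 = 2669578.

2669578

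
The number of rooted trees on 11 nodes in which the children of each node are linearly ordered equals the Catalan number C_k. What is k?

10

Rooted ordered (plane) trees on m nodes have m−1 edges and are counted by C_{m−1}; m = 11 gives C_10.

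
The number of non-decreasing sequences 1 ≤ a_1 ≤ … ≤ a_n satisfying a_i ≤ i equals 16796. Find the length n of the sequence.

Such sub-staircase sequences of length n are counted by C_n, and C_10 = 16796.

10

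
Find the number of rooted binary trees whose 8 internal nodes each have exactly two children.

1430

The number of full binary trees on 8 internal nodes is the Catalan number C_8.
C_8 = C_7 · 2(2·7+1)/(7+2) = 429 · 30/9 = 1430.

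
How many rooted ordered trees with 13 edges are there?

A rooted plane tree with 13 edges has 14 nodes, and the count is C_13.
C_13 = 742900.

742900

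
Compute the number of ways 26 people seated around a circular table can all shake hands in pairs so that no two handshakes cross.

742900

Non-crossing handshake pairings of 2n people are counted by C_n; 26 people gives n = 13.
C_13 = C_12 · 2(2·12+1)/(12+2) = 208012 · 50/14 = 742900.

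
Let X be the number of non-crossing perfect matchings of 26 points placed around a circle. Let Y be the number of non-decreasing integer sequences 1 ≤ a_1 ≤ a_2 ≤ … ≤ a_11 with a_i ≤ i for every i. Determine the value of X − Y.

Non-crossing perfect matchings of 2n points on a circle are counted by C_n; with 26 points, n = 13. So X = C_13 = 742900.
Weakly increasing sequences with a_i ≤ i biject with Dyck paths of semilength 11, so there are C_11. So Y = C_11 = 58786.
X − Y = 742900 − 58786 = 684114.

684114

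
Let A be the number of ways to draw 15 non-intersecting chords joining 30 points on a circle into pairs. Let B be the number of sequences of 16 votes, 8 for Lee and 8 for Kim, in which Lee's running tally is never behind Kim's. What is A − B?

9693415

Pairing 30 circle points by 15 non-crossing chords gives C_15 matchings. So A = C_15 = 9694845.
Ballot sequences with n votes each where one side never trails are Dyck words, counted by C_n; here n = 8. So B = C_8 = 1430.
A − B = 9694845 − 1430 = 9693415.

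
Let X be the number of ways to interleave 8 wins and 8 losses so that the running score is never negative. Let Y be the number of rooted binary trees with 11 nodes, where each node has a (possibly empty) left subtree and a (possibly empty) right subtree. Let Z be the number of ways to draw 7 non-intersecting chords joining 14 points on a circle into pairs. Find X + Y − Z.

59787

Reading a vote for the leader as '(' and for the other as ')' turns such a sequence into a balanced string of 8 pairs, so the count is C_8. So X = C_8 = 1430.
Binary trees (left/right distinguished) on n nodes are counted by C_n; here n = 11. So Y = C_11 = 58786.
Pairing 14 circle points by 7 non-crossing chords gives C_7 matchings. So Z = C_7 = 429.
X + Y − Z = 1430 + 58786 − 429 = 59787.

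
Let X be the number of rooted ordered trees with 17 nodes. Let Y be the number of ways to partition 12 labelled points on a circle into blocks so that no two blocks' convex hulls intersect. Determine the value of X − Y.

Rooted ordered (plane) trees on m nodes have m−1 edges and are counted by C_{m−1}; m = 17 gives C_16. So X = C_16 = 35357670.
The non-crossing partitions of [12] form a lattice of size C_12. So Y = C_12 = 208012.
X − Y = 35357670 − 208012 = 35149658.

35149658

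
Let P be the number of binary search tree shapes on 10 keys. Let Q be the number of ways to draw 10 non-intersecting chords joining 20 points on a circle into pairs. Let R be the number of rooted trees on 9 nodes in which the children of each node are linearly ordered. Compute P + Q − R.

32162

There are C_n binary search tree shapes on n keys; with n = 10 that is C_10. So P = C_10 = 16796.
Non-crossing perfect matchings of 2n points on a circle are counted by C_n; with 20 points, n = 10. So Q = C_10 = 16796.
Rooted ordered (plane) trees on m nodes have m−1 edges and are counted by C_{m−1}; m = 9 gives C_8. So R = C_8 = 1430.
P + Q − R = 16796 + 16796 − 1430 = 32162.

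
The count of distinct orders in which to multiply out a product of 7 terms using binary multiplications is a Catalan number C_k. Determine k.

6

Parenthesizations of m factors correspond to full binary trees with m leaves, counted by C_{m−1}; m = 7 gives C_6.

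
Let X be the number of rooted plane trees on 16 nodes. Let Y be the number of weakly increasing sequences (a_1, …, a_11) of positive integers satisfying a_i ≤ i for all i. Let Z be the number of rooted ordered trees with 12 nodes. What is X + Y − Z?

9694845

A rooted plane tree on 16 nodes has 15 edges, and such trees are counted by C_15. So X = C_15 = 9694845.
Such sub-staircase sequences of length n are counted by C_n; here n = 11. So Y = C_11 = 58786.
A rooted plane tree on 12 nodes has 11 edges, and such trees are counted by C_11. So Z = C_11 = 58786.
X + Y − Z = 9694845 + 58786 − 58786 = 9694845.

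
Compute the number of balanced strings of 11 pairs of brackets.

A balanced arrangement of 11 bracket pairs is a Dyck word of semilength 11, so the count is C_11.
C_11 = C(22,11)/12 = 705432/12 = 58786.

58786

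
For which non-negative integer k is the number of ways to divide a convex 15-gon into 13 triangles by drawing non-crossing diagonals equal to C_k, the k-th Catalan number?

Triangulations of a convex m-gon are counted by C_{m−2}; with m = 15 this is C_13.

13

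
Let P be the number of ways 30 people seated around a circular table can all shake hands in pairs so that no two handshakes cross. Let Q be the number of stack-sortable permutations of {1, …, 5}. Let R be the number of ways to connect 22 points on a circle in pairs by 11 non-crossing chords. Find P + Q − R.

Non-crossing handshake pairings of 2n people are counted by C_n; 30 people gives n = 15. So P = C_15 = 9694845.
By Knuth's characterisation, the stack-sortable permutations of length 5 are the 231-avoiders, numbering C_5. So Q = C_5 = 42.
Non-crossing perfect matchings of 2n points on a circle are counted by C_n; with 22 points, n = 11. So R = C_11 = 58786.
P + Q − R = 9694845 + 42 − 58786 = 9636101.

9636101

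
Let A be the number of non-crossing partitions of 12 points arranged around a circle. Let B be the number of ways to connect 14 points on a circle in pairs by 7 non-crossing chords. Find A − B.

Non-crossing partitions of an n-element set are counted by C_n; here n = 12. So A = C_12 = 208012.
Pairing 14 circle points by 7 non-crossing chords gives C_7 matchings. So B = C_7 = 429.
A − B = 208012 − 429 = 207583.

207583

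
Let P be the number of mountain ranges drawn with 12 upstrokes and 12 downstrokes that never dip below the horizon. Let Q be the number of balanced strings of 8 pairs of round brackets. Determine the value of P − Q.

206582

Paths of 12 up- and 12 down-steps that never dip below the axis are Dyck paths; their count is C_12. So P = C_12 = 208012.
With 8 pairs the number of balanced bracket strings is the Catalan number C_8. So Q = C_8 = 1430.
P − Q = 208012 − 1430 = 206582.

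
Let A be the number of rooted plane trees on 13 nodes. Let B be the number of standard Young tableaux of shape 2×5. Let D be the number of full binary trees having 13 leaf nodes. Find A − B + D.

415982

Rooted ordered (plane) trees on m nodes have m−1 edges and are counted by C_{m−1}; m = 13 gives C_12. So A = C_12 = 208012.
By the hook-length formula (or a Dyck-path bijection), SYT of shape 2×5 number C_5. So B = C_5 = 42.
Full binary trees with 13 leaves have 13−1 = 12 internal nodes, so there are C_12 of them. So D = C_12 = 208012.
A − B + D = 208012 − 42 + 208012 = 415982.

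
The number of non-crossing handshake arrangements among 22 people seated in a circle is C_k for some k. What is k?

With 22 = 2·11 people, non-crossing handshake pairings are non-crossing perfect matchings on a circle, counted by C_11.

11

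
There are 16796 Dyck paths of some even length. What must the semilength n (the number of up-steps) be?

Dyck paths of semilength n are counted by C_n. The Catalan number equal to 16796 is C_10.

10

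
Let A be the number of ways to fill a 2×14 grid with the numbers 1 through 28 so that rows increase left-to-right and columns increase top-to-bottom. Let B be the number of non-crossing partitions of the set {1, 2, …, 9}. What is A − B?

By the hook-length formula (or a Dyck-path bijection), SYT of shape 2×14 number C_14. So A = C_14 = 2674440.
The non-crossing partitions of [9] form a lattice of size C_9. So B = C_9 = 4862.
A − B = 2674440 − 4862 = 2669578.

2669578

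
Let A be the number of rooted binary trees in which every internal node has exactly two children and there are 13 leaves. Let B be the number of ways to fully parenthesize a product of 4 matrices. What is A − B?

A full binary tree with L leaves has L−1 internal nodes and is counted by C_{L−1}; L = 13 gives C_12. So A = C_12 = 208012.
Bracketing 4 factors into binary products is counted by C_{4−1} = C_3. So B = C_3 = 5.
A − B = 208012 − 5 = 208007.

208007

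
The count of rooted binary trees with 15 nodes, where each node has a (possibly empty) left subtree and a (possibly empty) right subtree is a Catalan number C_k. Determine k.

There are C_n binary search tree shapes on n keys; with n = 15 that is C_15.

15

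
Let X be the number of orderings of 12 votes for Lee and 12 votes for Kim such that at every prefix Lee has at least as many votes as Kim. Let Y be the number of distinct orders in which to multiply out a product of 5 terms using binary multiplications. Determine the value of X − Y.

Reading a vote for the leader as '(' and for the other as ')' turns such a sequence into a balanced string of 12 pairs, so the count is C_12. So X = C_12 = 208012.
Parenthesizations of m factors correspond to full binary trees with m leaves, counted by C_{m−1}; m = 5 gives C_4. So Y = C_4 = 14.
X − Y = 208012 − 14 = 207998.

207998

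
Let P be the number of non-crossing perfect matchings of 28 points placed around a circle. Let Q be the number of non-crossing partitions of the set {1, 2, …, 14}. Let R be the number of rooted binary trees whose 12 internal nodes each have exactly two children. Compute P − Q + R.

208012

Non-crossing perfect matchings of 2n points on a circle are counted by C_n; with 28 points, n = 14. So P = C_14 = 2674440.
The non-crossing partitions of [14] form a lattice of size C_14. So Q = C_14 = 2674440.
The number of full binary trees on 12 internal nodes is the Catalan number C_12. So R = C_12 = 208012.
P − Q + R = 2674440 − 2674440 + 208012 = 208012.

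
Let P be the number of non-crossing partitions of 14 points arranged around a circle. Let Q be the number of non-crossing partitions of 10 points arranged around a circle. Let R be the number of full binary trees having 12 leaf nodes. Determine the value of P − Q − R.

The non-crossing partitions of [14] form a lattice of size C_14. So P = C_14 = 2674440.
Non-crossing partitions of an n-element set are counted by C_n; here n = 10. So Q = C_10 = 16796.
Full binary trees with 12 leaves have 12−1 = 11 internal nodes, so there are C_11 of them. So R = C_11 = 58786.
P − Q − R = 2674440 − 16796 − 58786 = 2598858.

2598858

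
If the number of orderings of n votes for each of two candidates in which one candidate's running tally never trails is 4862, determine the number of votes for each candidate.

Such ballot sequences with n votes each are counted by C_n. The Catalan number equal to 4862 is C_9.

9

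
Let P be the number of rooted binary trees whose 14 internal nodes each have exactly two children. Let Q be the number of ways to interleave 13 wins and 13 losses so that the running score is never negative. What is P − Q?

Full binary trees with n internal nodes are counted by C_n; here n = 14. So P = C_14 = 2674440.
Ballot sequences with n votes each where one side never trails are Dyck words, counted by C_n; here n = 13. So Q = C_13 = 742900.
P − Q = 2674440 − 742900 = 1931540.

1931540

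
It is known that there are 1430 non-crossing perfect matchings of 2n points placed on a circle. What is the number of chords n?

8

Non-crossing pairings of 2n points on a circle are counted by C_n; 1430 = C_8.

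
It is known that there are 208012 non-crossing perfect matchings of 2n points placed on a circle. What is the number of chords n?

12

Non-crossing pairings of 2n points on a circle are counted by C_n. The Catalan number equal to 208012 is C_12.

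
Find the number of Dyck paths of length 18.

Paths of 9 up- and 9 down-steps that never dip below the axis are Dyck paths; their count is C_9.
C_9 = C(18,9)/10 = 48620/10 = 4862.

4862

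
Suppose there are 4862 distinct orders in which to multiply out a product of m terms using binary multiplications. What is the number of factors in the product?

10

Parenthesizations of m factors are counted by C_{m−1}. The Catalan number equal to 4862 is C_9.
So the index is 9, and the number of factors is 9 + 1 = 10.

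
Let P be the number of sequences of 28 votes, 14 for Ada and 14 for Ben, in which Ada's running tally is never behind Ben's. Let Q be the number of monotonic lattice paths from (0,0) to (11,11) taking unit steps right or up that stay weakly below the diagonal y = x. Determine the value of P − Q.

Ballot sequences with n votes each where one side never trails are Dyck words, counted by C_n; here n = 14. So P = C_14 = 2674440.
Sub-diagonal monotone paths from (0,0) to (11,11) biject with Dyck paths of semilength 11, giving C_11. So Q = C_11 = 58786.
P − Q = 2674440 − 58786 = 2615654.

2615654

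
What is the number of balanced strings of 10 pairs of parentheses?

16796

With 10 pairs the number of balanced bracket strings is the Catalan number C_10.
C_10 = C(20,10)/11 = 184756/11 = 16796.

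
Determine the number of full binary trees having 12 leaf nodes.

58786

A full binary tree with L leaves has L−1 internal nodes and is counted by C_{L−1}; L = 12 gives C_11.
C_11 = C(22,11)/12 = 705432/12 = 58786.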